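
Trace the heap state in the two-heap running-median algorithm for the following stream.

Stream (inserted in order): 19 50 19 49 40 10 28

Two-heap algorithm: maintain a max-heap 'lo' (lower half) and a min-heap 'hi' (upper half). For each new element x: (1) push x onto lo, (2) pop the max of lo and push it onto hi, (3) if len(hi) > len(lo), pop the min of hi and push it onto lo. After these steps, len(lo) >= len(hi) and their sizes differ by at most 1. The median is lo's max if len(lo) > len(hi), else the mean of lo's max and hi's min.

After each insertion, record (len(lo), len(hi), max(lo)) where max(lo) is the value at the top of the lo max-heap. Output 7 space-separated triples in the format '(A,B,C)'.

Step 1: insert 19 -> lo=[19] hi=[] -> (len(lo)=1, len(hi)=0, max(lo)=19)
Step 2: insert 50 -> lo=[19] hi=[50] -> (len(lo)=1, len(hi)=1, max(lo)=19)
Step 3: insert 19 -> lo=[19, 19] hi=[50] -> (len(lo)=2, len(hi)=1, max(lo)=19)
Step 4: insert 49 -> lo=[19, 19] hi=[49, 50] -> (len(lo)=2, len(hi)=2, max(lo)=19)
Step 5: insert 40 -> lo=[19, 19, 40] hi=[49, 50] -> (len(lo)=3, len(hi)=2, max(lo)=40)
Step 6: insert 10 -> lo=[10, 19, 19] hi=[40, 49, 50] -> (len(lo)=3, len(hi)=3, max(lo)=19)
Step 7: insert 28 -> lo=[10, 19, 19, 28] hi=[40, 49, 50] -> (len(lo)=4, len(hi)=3, max(lo)=28)

Answer: (1,0,19) (1,1,19) (2,1,19) (2,2,19) (3,2,40) (3,3,19) (4,3,28)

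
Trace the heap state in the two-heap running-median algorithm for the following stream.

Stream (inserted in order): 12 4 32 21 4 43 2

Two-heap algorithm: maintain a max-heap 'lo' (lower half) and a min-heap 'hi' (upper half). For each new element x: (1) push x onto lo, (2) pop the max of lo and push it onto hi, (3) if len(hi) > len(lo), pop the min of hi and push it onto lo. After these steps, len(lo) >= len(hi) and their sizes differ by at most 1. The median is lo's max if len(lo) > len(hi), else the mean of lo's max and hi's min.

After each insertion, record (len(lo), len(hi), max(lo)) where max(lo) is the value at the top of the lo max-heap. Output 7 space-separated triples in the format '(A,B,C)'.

Step 1: insert 12 -> lo=[12] hi=[] -> (len(lo)=1, len(hi)=0, max(lo)=12)
Step 2: insert 4 -> lo=[4] hi=[12] -> (len(lo)=1, len(hi)=1, max(lo)=4)
Step 3: insert 32 -> lo=[4, 12] hi=[32] -> (len(lo)=2, len(hi)=1, max(lo)=12)
Step 4: insert 21 -> lo=[4, 12] hi=[21, 32] -> (len(lo)=2, len(hi)=2, max(lo)=12)
Step 5: insert 4 -> lo=[4, 4, 12] hi=[21, 32] -> (len(lo)=3, len(hi)=2, max(lo)=12)
Step 6: insert 43 -> lo=[4, 4, 12] hi=[21, 32, 43] -> (len(lo)=3, len(hi)=3, max(lo)=12)
Step 7: insert 2 -> lo=[2, 4, 4, 12] hi=[21, 32, 43] -> (len(lo)=4, len(hi)=3, max(lo)=12)

Answer: (1,0,12) (1,1,4) (2,1,12) (2,2,12) (3,2,12) (3,3,12) (4,3,12)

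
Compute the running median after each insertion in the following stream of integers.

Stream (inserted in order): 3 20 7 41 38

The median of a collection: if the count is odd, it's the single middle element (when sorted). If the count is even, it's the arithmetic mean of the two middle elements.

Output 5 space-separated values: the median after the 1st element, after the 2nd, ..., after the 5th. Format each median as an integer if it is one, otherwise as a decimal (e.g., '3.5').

Answer: 3 11.5 7 13.5 20

Derivation:
Step 1: insert 3 -> lo=[3] (size 1, max 3) hi=[] (size 0) -> median=3
Step 2: insert 20 -> lo=[3] (size 1, max 3) hi=[20] (size 1, min 20) -> median=11.5
Step 3: insert 7 -> lo=[3, 7] (size 2, max 7) hi=[20] (size 1, min 20) -> median=7
Step 4: insert 41 -> lo=[3, 7] (size 2, max 7) hi=[20, 41] (size 2, min 20) -> median=13.5
Step 5: insert 38 -> lo=[3, 7, 20] (size 3, max 20) hi=[38, 41] (size 2, min 38) -> median=20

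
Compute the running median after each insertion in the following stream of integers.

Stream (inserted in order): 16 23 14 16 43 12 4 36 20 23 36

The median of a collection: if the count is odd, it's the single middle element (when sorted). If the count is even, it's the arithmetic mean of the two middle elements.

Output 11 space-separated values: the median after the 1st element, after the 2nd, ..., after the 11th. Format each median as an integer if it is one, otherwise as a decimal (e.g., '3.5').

Answer: 16 19.5 16 16 16 16 16 16 16 18 20

Derivation:
Step 1: insert 16 -> lo=[16] (size 1, max 16) hi=[] (size 0) -> median=16
Step 2: insert 23 -> lo=[16] (size 1, max 16) hi=[23] (size 1, min 23) -> median=19.5
Step 3: insert 14 -> lo=[14, 16] (size 2, max 16) hi=[23] (size 1, min 23) -> median=16
Step 4: insert 16 -> lo=[14, 16] (size 2, max 16) hi=[16, 23] (size 2, min 16) -> median=16
Step 5: insert 43 -> lo=[14, 16, 16] (size 3, max 16) hi=[23, 43] (size 2, min 23) -> median=16
Step 6: insert 12 -> lo=[12, 14, 16] (size 3, max 16) hi=[16, 23, 43] (size 3, min 16) -> median=16
Step 7: insert 4 -> lo=[4, 12, 14, 16] (size 4, max 16) hi=[16, 23, 43] (size 3, min 16) -> median=16
Step 8: insert 36 -> lo=[4, 12, 14, 16] (size 4, max 16) hi=[16, 23, 36, 43] (size 4, min 16) -> median=16
Step 9: insert 20 -> lo=[4, 12, 14, 16, 16] (size 5, max 16) hi=[20, 23, 36, 43] (size 4, min 20) -> median=16
Step 10: insert 23 -> lo=[4, 12, 14, 16, 16] (size 5, max 16) hi=[20, 23, 23, 36, 43] (size 5, min 20) -> median=18
Step 11: insert 36 -> lo=[4, 12, 14, 16, 16, 20] (size 6, max 20) hi=[23, 23, 36, 36, 43] (size 5, min 23) -> median=20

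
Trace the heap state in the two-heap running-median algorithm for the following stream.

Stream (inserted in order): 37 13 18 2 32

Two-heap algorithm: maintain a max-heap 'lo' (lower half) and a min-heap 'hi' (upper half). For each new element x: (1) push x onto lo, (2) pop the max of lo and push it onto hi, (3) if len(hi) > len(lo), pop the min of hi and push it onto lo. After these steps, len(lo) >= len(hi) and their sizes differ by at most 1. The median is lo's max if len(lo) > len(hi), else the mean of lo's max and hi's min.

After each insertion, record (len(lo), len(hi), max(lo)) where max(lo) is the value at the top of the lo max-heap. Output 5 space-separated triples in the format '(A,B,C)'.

Step 1: insert 37 -> lo=[37] hi=[] -> (len(lo)=1, len(hi)=0, max(lo)=37)
Step 2: insert 13 -> lo=[13] hi=[37] -> (len(lo)=1, len(hi)=1, max(lo)=13)
Step 3: insert 18 -> lo=[13, 18] hi=[37] -> (len(lo)=2, len(hi)=1, max(lo)=18)
Step 4: insert 2 -> lo=[2, 13] hi=[18, 37] -> (len(lo)=2, len(hi)=2, max(lo)=13)
Step 5: insert 32 -> lo=[2, 13, 18] hi=[32, 37] -> (len(lo)=3, len(hi)=2, max(lo)=18)

Answer: (1,0,37) (1,1,13) (2,1,18) (2,2,13) (3,2,18)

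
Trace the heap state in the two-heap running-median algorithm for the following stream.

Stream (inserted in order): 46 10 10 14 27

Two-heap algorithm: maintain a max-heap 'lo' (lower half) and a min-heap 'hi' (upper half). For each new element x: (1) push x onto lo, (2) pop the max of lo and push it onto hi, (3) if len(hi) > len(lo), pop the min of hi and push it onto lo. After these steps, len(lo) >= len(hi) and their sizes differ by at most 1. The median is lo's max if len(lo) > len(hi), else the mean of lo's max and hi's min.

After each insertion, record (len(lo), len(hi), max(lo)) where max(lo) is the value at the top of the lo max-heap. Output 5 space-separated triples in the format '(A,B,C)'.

Step 1: insert 46 -> lo=[46] hi=[] -> (len(lo)=1, len(hi)=0, max(lo)=46)
Step 2: insert 10 -> lo=[10] hi=[46] -> (len(lo)=1, len(hi)=1, max(lo)=10)
Step 3: insert 10 -> lo=[10, 10] hi=[46] -> (len(lo)=2, len(hi)=1, max(lo)=10)
Step 4: insert 14 -> lo=[10, 10] hi=[14, 46] -> (len(lo)=2, len(hi)=2, max(lo)=10)
Step 5: insert 27 -> lo=[10, 10, 14] hi=[27, 46] -> (len(lo)=3, len(hi)=2, max(lo)=14)

Answer: (1,0,46) (1,1,10) (2,1,10) (2,2,10) (3,2,14)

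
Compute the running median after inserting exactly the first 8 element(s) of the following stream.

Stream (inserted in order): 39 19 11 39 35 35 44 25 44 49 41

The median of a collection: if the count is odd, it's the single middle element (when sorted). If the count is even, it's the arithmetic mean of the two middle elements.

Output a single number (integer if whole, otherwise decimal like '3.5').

Answer: 35

Derivation:
Step 1: insert 39 -> lo=[39] (size 1, max 39) hi=[] (size 0) -> median=39
Step 2: insert 19 -> lo=[19] (size 1, max 19) hi=[39] (size 1, min 39) -> median=29
Step 3: insert 11 -> lo=[11, 19] (size 2, max 19) hi=[39] (size 1, min 39) -> median=19
Step 4: insert 39 -> lo=[11, 19] (size 2, max 19) hi=[39, 39] (size 2, min 39) -> median=29
Step 5: insert 35 -> lo=[11, 19, 35] (size 3, max 35) hi=[39, 39] (size 2, min 39) -> median=35
Step 6: insert 35 -> lo=[11, 19, 35] (size 3, max 35) hi=[35, 39, 39] (size 3, min 35) -> median=35
Step 7: insert 44 -> lo=[11, 19, 35, 35] (size 4, max 35) hi=[39, 39, 44] (size 3, min 39) -> median=35
Step 8: insert 25 -> lo=[11, 19, 25, 35] (size 4, max 35) hi=[35, 39, 39, 44] (size 4, min 35) -> median=35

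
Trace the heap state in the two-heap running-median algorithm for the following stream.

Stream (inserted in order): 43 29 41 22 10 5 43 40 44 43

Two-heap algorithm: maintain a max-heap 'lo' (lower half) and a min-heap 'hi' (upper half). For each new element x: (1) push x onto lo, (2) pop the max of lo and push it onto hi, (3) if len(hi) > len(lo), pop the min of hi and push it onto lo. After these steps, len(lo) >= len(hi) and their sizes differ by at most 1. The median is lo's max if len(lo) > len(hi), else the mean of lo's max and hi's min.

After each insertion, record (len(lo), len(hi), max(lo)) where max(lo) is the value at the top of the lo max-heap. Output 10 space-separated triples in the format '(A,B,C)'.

Answer: (1,0,43) (1,1,29) (2,1,41) (2,2,29) (3,2,29) (3,3,22) (4,3,29) (4,4,29) (5,4,40) (5,5,40)

Derivation:
Step 1: insert 43 -> lo=[43] hi=[] -> (len(lo)=1, len(hi)=0, max(lo)=43)
Step 2: insert 29 -> lo=[29] hi=[43] -> (len(lo)=1, len(hi)=1, max(lo)=29)
Step 3: insert 41 -> lo=[29, 41] hi=[43] -> (len(lo)=2, len(hi)=1, max(lo)=41)
Step 4: insert 22 -> lo=[22, 29] hi=[41, 43] -> (len(lo)=2, len(hi)=2, max(lo)=29)
Step 5: insert 10 -> lo=[10, 22, 29] hi=[41, 43] -> (len(lo)=3, len(hi)=2, max(lo)=29)
Step 6: insert 5 -> lo=[5, 10, 22] hi=[29, 41, 43] -> (len(lo)=3, len(hi)=3, max(lo)=22)
Step 7: insert 43 -> lo=[5, 10, 22, 29] hi=[41, 43, 43] -> (len(lo)=4, len(hi)=3, max(lo)=29)
Step 8: insert 40 -> lo=[5, 10, 22, 29] hi=[40, 41, 43, 43] -> (len(lo)=4, len(hi)=4, max(lo)=29)
Step 9: insert 44 -> lo=[5, 10, 22, 29, 40] hi=[41, 43, 43, 44] -> (len(lo)=5, len(hi)=4, max(lo)=40)
Step 10: insert 43 -> lo=[5, 10, 22, 29, 40] hi=[41, 43, 43, 43, 44] -> (len(lo)=5, len(hi)=5, max(lo)=40)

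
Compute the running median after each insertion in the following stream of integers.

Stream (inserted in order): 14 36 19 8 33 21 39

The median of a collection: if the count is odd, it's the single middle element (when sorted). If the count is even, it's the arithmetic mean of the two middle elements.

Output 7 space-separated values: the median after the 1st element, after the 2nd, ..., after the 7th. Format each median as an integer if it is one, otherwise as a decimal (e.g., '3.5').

Answer: 14 25 19 16.5 19 20 21

Derivation:
Step 1: insert 14 -> lo=[14] (size 1, max 14) hi=[] (size 0) -> median=14
Step 2: insert 36 -> lo=[14] (size 1, max 14) hi=[36] (size 1, min 36) -> median=25
Step 3: insert 19 -> lo=[14, 19] (size 2, max 19) hi=[36] (size 1, min 36) -> median=19
Step 4: insert 8 -> lo=[8, 14] (size 2, max 14) hi=[19, 36] (size 2, min 19) -> median=16.5
Step 5: insert 33 -> lo=[8, 14, 19] (size 3, max 19) hi=[33, 36] (size 2, min 33) -> median=19
Step 6: insert 21 -> lo=[8, 14, 19] (size 3, max 19) hi=[21, 33, 36] (size 3, min 21) -> median=20
Step 7: insert 39 -> lo=[8, 14, 19, 21] (size 4, max 21) hi=[33, 36, 39] (size 3, min 33) -> median=21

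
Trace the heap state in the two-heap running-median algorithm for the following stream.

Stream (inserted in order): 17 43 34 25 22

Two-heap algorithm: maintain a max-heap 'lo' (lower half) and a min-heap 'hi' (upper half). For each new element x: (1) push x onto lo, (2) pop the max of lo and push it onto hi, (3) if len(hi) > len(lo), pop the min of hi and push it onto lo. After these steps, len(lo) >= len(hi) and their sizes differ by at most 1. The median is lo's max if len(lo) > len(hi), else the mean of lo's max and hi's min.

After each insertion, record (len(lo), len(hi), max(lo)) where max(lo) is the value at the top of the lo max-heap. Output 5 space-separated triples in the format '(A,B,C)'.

Answer: (1,0,17) (1,1,17) (2,1,34) (2,2,25) (3,2,25)

Derivation:
Step 1: insert 17 -> lo=[17] hi=[] -> (len(lo)=1, len(hi)=0, max(lo)=17)
Step 2: insert 43 -> lo=[17] hi=[43] -> (len(lo)=1, len(hi)=1, max(lo)=17)
Step 3: insert 34 -> lo=[17, 34] hi=[43] -> (len(lo)=2, len(hi)=1, max(lo)=34)
Step 4: insert 25 -> lo=[17, 25] hi=[34, 43] -> (len(lo)=2, len(hi)=2, max(lo)=25)
Step 5: insert 22 -> lo=[17, 22, 25] hi=[34, 43] -> (len(lo)=3, len(hi)=2, max(lo)=25)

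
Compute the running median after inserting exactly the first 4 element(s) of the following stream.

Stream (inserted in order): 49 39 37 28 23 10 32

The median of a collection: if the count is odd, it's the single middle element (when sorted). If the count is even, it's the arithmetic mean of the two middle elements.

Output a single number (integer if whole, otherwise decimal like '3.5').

Answer: 38

Derivation:
Step 1: insert 49 -> lo=[49] (size 1, max 49) hi=[] (size 0) -> median=49
Step 2: insert 39 -> lo=[39] (size 1, max 39) hi=[49] (size 1, min 49) -> median=44
Step 3: insert 37 -> lo=[37, 39] (size 2, max 39) hi=[49] (size 1, min 49) -> median=39
Step 4: insert 28 -> lo=[28, 37] (size 2, max 37) hi=[39, 49] (size 2, min 39) -> median=38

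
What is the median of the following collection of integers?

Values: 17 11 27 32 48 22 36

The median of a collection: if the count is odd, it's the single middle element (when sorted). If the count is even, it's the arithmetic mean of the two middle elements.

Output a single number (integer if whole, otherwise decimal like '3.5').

Answer: 27

Derivation:
Step 1: insert 17 -> lo=[17] (size 1, max 17) hi=[] (size 0) -> median=17
Step 2: insert 11 -> lo=[11] (size 1, max 11) hi=[17] (size 1, min 17) -> median=14
Step 3: insert 27 -> lo=[11, 17] (size 2, max 17) hi=[27] (size 1, min 27) -> median=17
Step 4: insert 32 -> lo=[11, 17] (size 2, max 17) hi=[27, 32] (size 2, min 27) -> median=22
Step 5: insert 48 -> lo=[11, 17, 27] (size 3, max 27) hi=[32, 48] (size 2, min 32) -> median=27
Step 6: insert 22 -> lo=[11, 17, 22] (size 3, max 22) hi=[27, 32, 48] (size 3, min 27) -> median=24.5
Step 7: insert 36 -> lo=[11, 17, 22, 27] (size 4, max 27) hi=[32, 36, 48] (size 3, min 32) -> median=27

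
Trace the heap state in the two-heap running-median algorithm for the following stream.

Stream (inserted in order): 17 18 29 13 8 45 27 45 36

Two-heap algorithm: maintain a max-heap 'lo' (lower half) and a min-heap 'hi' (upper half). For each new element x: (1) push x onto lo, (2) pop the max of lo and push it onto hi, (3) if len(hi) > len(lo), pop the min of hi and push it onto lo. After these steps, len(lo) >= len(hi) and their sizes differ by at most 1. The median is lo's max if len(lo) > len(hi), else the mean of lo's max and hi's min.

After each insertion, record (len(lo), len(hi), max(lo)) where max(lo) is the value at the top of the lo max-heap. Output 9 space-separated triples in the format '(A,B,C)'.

Step 1: insert 17 -> lo=[17] hi=[] -> (len(lo)=1, len(hi)=0, max(lo)=17)
Step 2: insert 18 -> lo=[17] hi=[18] -> (len(lo)=1, len(hi)=1, max(lo)=17)
Step 3: insert 29 -> lo=[17, 18] hi=[29] -> (len(lo)=2, len(hi)=1, max(lo)=18)
Step 4: insert 13 -> lo=[13, 17] hi=[18, 29] -> (len(lo)=2, len(hi)=2, max(lo)=17)
Step 5: insert 8 -> lo=[8, 13, 17] hi=[18, 29] -> (len(lo)=3, len(hi)=2, max(lo)=17)
Step 6: insert 45 -> lo=[8, 13, 17] hi=[18, 29, 45] -> (len(lo)=3, len(hi)=3, max(lo)=17)
Step 7: insert 27 -> lo=[8, 13, 17, 18] hi=[27, 29, 45] -> (len(lo)=4, len(hi)=3, max(lo)=18)
Step 8: insert 45 -> lo=[8, 13, 17, 18] hi=[27, 29, 45, 45] -> (len(lo)=4, len(hi)=4, max(lo)=18)
Step 9: insert 36 -> lo=[8, 13, 17, 18, 27] hi=[29, 36, 45, 45] -> (len(lo)=5, len(hi)=4, max(lo)=27)

Answer: (1,0,17) (1,1,17) (2,1,18) (2,2,17) (3,2,17) (3,3,17) (4,3,18) (4,4,18) (5,4,27)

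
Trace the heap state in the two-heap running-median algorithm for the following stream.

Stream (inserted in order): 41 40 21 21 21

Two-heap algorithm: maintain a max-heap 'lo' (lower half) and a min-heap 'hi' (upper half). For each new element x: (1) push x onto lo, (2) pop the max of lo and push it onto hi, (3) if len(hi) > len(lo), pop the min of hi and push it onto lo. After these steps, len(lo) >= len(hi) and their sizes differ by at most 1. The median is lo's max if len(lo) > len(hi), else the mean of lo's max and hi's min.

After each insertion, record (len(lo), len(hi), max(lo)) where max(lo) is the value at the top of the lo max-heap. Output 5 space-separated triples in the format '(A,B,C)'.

Answer: (1,0,41) (1,1,40) (2,1,40) (2,2,21) (3,2,21)

Derivation:
Step 1: insert 41 -> lo=[41] hi=[] -> (len(lo)=1, len(hi)=0, max(lo)=41)
Step 2: insert 40 -> lo=[40] hi=[41] -> (len(lo)=1, len(hi)=1, max(lo)=40)
Step 3: insert 21 -> lo=[21, 40] hi=[41] -> (len(lo)=2, len(hi)=1, max(lo)=40)
Step 4: insert 21 -> lo=[21, 21] hi=[40, 41] -> (len(lo)=2, len(hi)=2, max(lo)=21)
Step 5: insert 21 -> lo=[21, 21, 21] hi=[40, 41] -> (len(lo)=3, len(hi)=2, max(lo)=21)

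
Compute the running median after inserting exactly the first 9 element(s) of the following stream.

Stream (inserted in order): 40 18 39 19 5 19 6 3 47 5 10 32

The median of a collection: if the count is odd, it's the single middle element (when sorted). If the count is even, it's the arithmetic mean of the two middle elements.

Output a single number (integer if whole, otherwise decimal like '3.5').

Step 1: insert 40 -> lo=[40] (size 1, max 40) hi=[] (size 0) -> median=40
Step 2: insert 18 -> lo=[18] (size 1, max 18) hi=[40] (size 1, min 40) -> median=29
Step 3: insert 39 -> lo=[18, 39] (size 2, max 39) hi=[40] (size 1, min 40) -> median=39
Step 4: insert 19 -> lo=[18, 19] (size 2, max 19) hi=[39, 40] (size 2, min 39) -> median=29
Step 5: insert 5 -> lo=[5, 18, 19] (size 3, max 19) hi=[39, 40] (size 2, min 39) -> median=19
Step 6: insert 19 -> lo=[5, 18, 19] (size 3, max 19) hi=[19, 39, 40] (size 3, min 19) -> median=19
Step 7: insert 6 -> lo=[5, 6, 18, 19] (size 4, max 19) hi=[19, 39, 40] (size 3, min 19) -> median=19
Step 8: insert 3 -> lo=[3, 5, 6, 18] (size 4, max 18) hi=[19, 19, 39, 40] (size 4, min 19) -> median=18.5
Step 9: insert 47 -> lo=[3, 5, 6, 18, 19] (size 5, max 19) hi=[19, 39, 40, 47] (size 4, min 19) -> median=19

Answer: 19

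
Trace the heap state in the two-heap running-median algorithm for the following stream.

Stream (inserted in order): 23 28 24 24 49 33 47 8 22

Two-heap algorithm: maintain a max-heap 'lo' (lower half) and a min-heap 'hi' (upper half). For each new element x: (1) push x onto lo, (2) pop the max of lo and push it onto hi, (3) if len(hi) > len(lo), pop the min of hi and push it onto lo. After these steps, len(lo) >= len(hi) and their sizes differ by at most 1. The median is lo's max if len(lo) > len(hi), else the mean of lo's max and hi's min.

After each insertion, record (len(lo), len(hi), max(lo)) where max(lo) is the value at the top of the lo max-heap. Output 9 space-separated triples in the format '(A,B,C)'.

Answer: (1,0,23) (1,1,23) (2,1,24) (2,2,24) (3,2,24) (3,3,24) (4,3,28) (4,4,24) (5,4,24)

Derivation:
Step 1: insert 23 -> lo=[23] hi=[] -> (len(lo)=1, len(hi)=0, max(lo)=23)
Step 2: insert 28 -> lo=[23] hi=[28] -> (len(lo)=1, len(hi)=1, max(lo)=23)
Step 3: insert 24 -> lo=[23, 24] hi=[28] -> (len(lo)=2, len(hi)=1, max(lo)=24)
Step 4: insert 24 -> lo=[23, 24] hi=[24, 28] -> (len(lo)=2, len(hi)=2, max(lo)=24)
Step 5: insert 49 -> lo=[23, 24, 24] hi=[28, 49] -> (len(lo)=3, len(hi)=2, max(lo)=24)
Step 6: insert 33 -> lo=[23, 24, 24] hi=[28, 33, 49] -> (len(lo)=3, len(hi)=3, max(lo)=24)
Step 7: insert 47 -> lo=[23, 24, 24, 28] hi=[33, 47, 49] -> (len(lo)=4, len(hi)=3, max(lo)=28)
Step 8: insert 8 -> lo=[8, 23, 24, 24] hi=[28, 33, 47, 49] -> (len(lo)=4, len(hi)=4, max(lo)=24)
Step 9: insert 22 -> lo=[8, 22, 23, 24, 24] hi=[28, 33, 47, 49] -> (len(lo)=5, len(hi)=4, max(lo)=24)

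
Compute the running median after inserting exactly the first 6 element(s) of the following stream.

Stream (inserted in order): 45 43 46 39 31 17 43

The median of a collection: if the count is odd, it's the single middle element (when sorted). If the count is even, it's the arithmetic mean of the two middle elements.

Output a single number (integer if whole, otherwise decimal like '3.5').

Step 1: insert 45 -> lo=[45] (size 1, max 45) hi=[] (size 0) -> median=45
Step 2: insert 43 -> lo=[43] (size 1, max 43) hi=[45] (size 1, min 45) -> median=44
Step 3: insert 46 -> lo=[43, 45] (size 2, max 45) hi=[46] (size 1, min 46) -> median=45
Step 4: insert 39 -> lo=[39, 43] (size 2, max 43) hi=[45, 46] (size 2, min 45) -> median=44
Step 5: insert 31 -> lo=[31, 39, 43] (size 3, max 43) hi=[45, 46] (size 2, min 45) -> median=43
Step 6: insert 17 -> lo=[17, 31, 39] (size 3, max 39) hi=[43, 45, 46] (size 3, min 43) -> median=41

Answer: 41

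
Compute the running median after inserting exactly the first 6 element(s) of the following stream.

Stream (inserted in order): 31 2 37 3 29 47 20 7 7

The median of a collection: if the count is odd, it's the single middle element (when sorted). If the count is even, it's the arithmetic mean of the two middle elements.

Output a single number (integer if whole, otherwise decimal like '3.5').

Answer: 30

Derivation:
Step 1: insert 31 -> lo=[31] (size 1, max 31) hi=[] (size 0) -> median=31
Step 2: insert 2 -> lo=[2] (size 1, max 2) hi=[31] (size 1, min 31) -> median=16.5
Step 3: insert 37 -> lo=[2, 31] (size 2, max 31) hi=[37] (size 1, min 37) -> median=31
Step 4: insert 3 -> lo=[2, 3] (size 2, max 3) hi=[31, 37] (size 2, min 31) -> median=17
Step 5: insert 29 -> lo=[2, 3, 29] (size 3, max 29) hi=[31, 37] (size 2, min 31) -> median=29
Step 6: insert 47 -> lo=[2, 3, 29] (size 3, max 29) hi=[31, 37, 47] (size 3, min 31) -> median=30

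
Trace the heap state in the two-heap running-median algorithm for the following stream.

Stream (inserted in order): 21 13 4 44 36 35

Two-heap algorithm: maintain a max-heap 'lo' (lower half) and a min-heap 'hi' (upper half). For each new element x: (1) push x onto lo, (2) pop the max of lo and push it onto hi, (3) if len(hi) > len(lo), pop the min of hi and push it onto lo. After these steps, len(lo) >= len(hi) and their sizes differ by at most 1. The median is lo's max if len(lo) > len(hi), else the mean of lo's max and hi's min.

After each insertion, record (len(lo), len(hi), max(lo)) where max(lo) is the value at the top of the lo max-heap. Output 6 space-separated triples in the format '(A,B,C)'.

Answer: (1,0,21) (1,1,13) (2,1,13) (2,2,13) (3,2,21) (3,3,21)

Derivation:
Step 1: insert 21 -> lo=[21] hi=[] -> (len(lo)=1, len(hi)=0, max(lo)=21)
Step 2: insert 13 -> lo=[13] hi=[21] -> (len(lo)=1, len(hi)=1, max(lo)=13)
Step 3: insert 4 -> lo=[4, 13] hi=[21] -> (len(lo)=2, len(hi)=1, max(lo)=13)
Step 4: insert 44 -> lo=[4, 13] hi=[21, 44] -> (len(lo)=2, len(hi)=2, max(lo)=13)
Step 5: insert 36 -> lo=[4, 13, 21] hi=[36, 44] -> (len(lo)=3, len(hi)=2, max(lo)=21)
Step 6: insert 35 -> lo=[4, 13, 21] hi=[35, 36, 44] -> (len(lo)=3, len(hi)=3, max(lo)=21)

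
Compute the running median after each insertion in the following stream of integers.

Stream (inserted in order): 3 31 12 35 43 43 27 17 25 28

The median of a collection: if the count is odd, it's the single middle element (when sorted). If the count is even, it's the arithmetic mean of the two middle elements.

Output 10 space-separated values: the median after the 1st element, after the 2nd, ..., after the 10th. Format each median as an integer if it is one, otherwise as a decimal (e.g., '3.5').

Answer: 3 17 12 21.5 31 33 31 29 27 27.5

Derivation:
Step 1: insert 3 -> lo=[3] (size 1, max 3) hi=[] (size 0) -> median=3
Step 2: insert 31 -> lo=[3] (size 1, max 3) hi=[31] (size 1, min 31) -> median=17
Step 3: insert 12 -> lo=[3, 12] (size 2, max 12) hi=[31] (size 1, min 31) -> median=12
Step 4: insert 35 -> lo=[3, 12] (size 2, max 12) hi=[31, 35] (size 2, min 31) -> median=21.5
Step 5: insert 43 -> lo=[3, 12, 31] (size 3, max 31) hi=[35, 43] (size 2, min 35) -> median=31
Step 6: insert 43 -> lo=[3, 12, 31] (size 3, max 31) hi=[35, 43, 43] (size 3, min 35) -> median=33
Step 7: insert 27 -> lo=[3, 12, 27, 31] (size 4, max 31) hi=[35, 43, 43] (size 3, min 35) -> median=31
Step 8: insert 17 -> lo=[3, 12, 17, 27] (size 4, max 27) hi=[31, 35, 43, 43] (size 4, min 31) -> median=29
Step 9: insert 25 -> lo=[3, 12, 17, 25, 27] (size 5, max 27) hi=[31, 35, 43, 43] (size 4, min 31) -> median=27
Step 10: insert 28 -> lo=[3, 12, 17, 25, 27] (size 5, max 27) hi=[28, 31, 35, 43, 43] (size 5, min 28) -> median=27.5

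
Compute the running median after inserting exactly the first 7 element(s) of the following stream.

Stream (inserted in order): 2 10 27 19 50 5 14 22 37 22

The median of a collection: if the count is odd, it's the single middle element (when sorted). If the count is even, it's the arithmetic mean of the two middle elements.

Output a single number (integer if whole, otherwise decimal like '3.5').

Step 1: insert 2 -> lo=[2] (size 1, max 2) hi=[] (size 0) -> median=2
Step 2: insert 10 -> lo=[2] (size 1, max 2) hi=[10] (size 1, min 10) -> median=6
Step 3: insert 27 -> lo=[2, 10] (size 2, max 10) hi=[27] (size 1, min 27) -> median=10
Step 4: insert 19 -> lo=[2, 10] (size 2, max 10) hi=[19, 27] (size 2, min 19) -> median=14.5
Step 5: insert 50 -> lo=[2, 10, 19] (size 3, max 19) hi=[27, 50] (size 2, min 27) -> median=19
Step 6: insert 5 -> lo=[2, 5, 10] (size 3, max 10) hi=[19, 27, 50] (size 3, min 19) -> median=14.5
Step 7: insert 14 -> lo=[2, 5, 10, 14] (size 4, max 14) hi=[19, 27, 50] (size 3, min 19) -> median=14

Answer: 14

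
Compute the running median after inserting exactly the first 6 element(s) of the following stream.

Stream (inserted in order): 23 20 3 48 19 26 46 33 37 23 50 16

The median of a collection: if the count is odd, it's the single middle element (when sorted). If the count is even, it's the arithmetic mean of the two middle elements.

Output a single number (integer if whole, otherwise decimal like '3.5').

Step 1: insert 23 -> lo=[23] (size 1, max 23) hi=[] (size 0) -> median=23
Step 2: insert 20 -> lo=[20] (size 1, max 20) hi=[23] (size 1, min 23) -> median=21.5
Step 3: insert 3 -> lo=[3, 20] (size 2, max 20) hi=[23] (size 1, min 23) -> median=20
Step 4: insert 48 -> lo=[3, 20] (size 2, max 20) hi=[23, 48] (size 2, min 23) -> median=21.5
Step 5: insert 19 -> lo=[3, 19, 20] (size 3, max 20) hi=[23, 48] (size 2, min 23) -> median=20
Step 6: insert 26 -> lo=[3, 19, 20] (size 3, max 20) hi=[23, 26, 48] (size 3, min 23) -> median=21.5

Answer: 21.5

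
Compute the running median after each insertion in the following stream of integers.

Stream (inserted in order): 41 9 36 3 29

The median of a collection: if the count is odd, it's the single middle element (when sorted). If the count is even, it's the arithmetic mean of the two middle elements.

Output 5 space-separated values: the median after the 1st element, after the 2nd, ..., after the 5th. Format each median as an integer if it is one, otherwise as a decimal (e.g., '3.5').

Step 1: insert 41 -> lo=[41] (size 1, max 41) hi=[] (size 0) -> median=41
Step 2: insert 9 -> lo=[9] (size 1, max 9) hi=[41] (size 1, min 41) -> median=25
Step 3: insert 36 -> lo=[9, 36] (size 2, max 36) hi=[41] (size 1, min 41) -> median=36
Step 4: insert 3 -> lo=[3, 9] (size 2, max 9) hi=[36, 41] (size 2, min 36) -> median=22.5
Step 5: insert 29 -> lo=[3, 9, 29] (size 3, max 29) hi=[36, 41] (size 2, min 36) -> median=29

Answer: 41 25 36 22.5 29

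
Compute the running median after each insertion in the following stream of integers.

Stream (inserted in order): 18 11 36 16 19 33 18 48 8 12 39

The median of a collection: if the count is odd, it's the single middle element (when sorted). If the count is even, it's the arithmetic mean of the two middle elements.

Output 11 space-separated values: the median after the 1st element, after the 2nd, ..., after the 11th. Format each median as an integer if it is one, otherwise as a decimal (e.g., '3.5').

Answer: 18 14.5 18 17 18 18.5 18 18.5 18 18 18

Derivation:
Step 1: insert 18 -> lo=[18] (size 1, max 18) hi=[] (size 0) -> median=18
Step 2: insert 11 -> lo=[11] (size 1, max 11) hi=[18] (size 1, min 18) -> median=14.5
Step 3: insert 36 -> lo=[11, 18] (size 2, max 18) hi=[36] (size 1, min 36) -> median=18
Step 4: insert 16 -> lo=[11, 16] (size 2, max 16) hi=[18, 36] (size 2, min 18) -> median=17
Step 5: insert 19 -> lo=[11, 16, 18] (size 3, max 18) hi=[19, 36] (size 2, min 19) -> median=18
Step 6: insert 33 -> lo=[11, 16, 18] (size 3, max 18) hi=[19, 33, 36] (size 3, min 19) -> median=18.5
Step 7: insert 18 -> lo=[11, 16, 18, 18] (size 4, max 18) hi=[19, 33, 36] (size 3, min 19) -> median=18
Step 8: insert 48 -> lo=[11, 16, 18, 18] (size 4, max 18) hi=[19, 33, 36, 48] (size 4, min 19) -> median=18.5
Step 9: insert 8 -> lo=[8, 11, 16, 18, 18] (size 5, max 18) hi=[19, 33, 36, 48] (size 4, min 19) -> median=18
Step 10: insert 12 -> lo=[8, 11, 12, 16, 18] (size 5, max 18) hi=[18, 19, 33, 36, 48] (size 5, min 18) -> median=18
Step 11: insert 39 -> lo=[8, 11, 12, 16, 18, 18] (size 6, max 18) hi=[19, 33, 36, 39, 48] (size 5, min 19) -> median=18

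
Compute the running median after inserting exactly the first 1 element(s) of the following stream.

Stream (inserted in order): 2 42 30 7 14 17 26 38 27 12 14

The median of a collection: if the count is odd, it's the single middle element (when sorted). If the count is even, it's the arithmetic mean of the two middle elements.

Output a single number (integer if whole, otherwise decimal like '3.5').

Answer: 2

Derivation:
Step 1: insert 2 -> lo=[2] (size 1, max 2) hi=[] (size 0) -> median=2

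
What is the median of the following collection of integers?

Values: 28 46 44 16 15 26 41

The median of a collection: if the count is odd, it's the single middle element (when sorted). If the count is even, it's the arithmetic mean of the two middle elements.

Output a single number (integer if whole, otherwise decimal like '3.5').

Step 1: insert 28 -> lo=[28] (size 1, max 28) hi=[] (size 0) -> median=28
Step 2: insert 46 -> lo=[28] (size 1, max 28) hi=[46] (size 1, min 46) -> median=37
Step 3: insert 44 -> lo=[28, 44] (size 2, max 44) hi=[46] (size 1, min 46) -> median=44
Step 4: insert 16 -> lo=[16, 28] (size 2, max 28) hi=[44, 46] (size 2, min 44) -> median=36
Step 5: insert 15 -> lo=[15, 16, 28] (size 3, max 28) hi=[44, 46] (size 2, min 44) -> median=28
Step 6: insert 26 -> lo=[15, 16, 26] (size 3, max 26) hi=[28, 44, 46] (size 3, min 28) -> median=27
Step 7: insert 41 -> lo=[15, 16, 26, 28] (size 4, max 28) hi=[41, 44, 46] (size 3, min 41) -> median=28

Answer: 28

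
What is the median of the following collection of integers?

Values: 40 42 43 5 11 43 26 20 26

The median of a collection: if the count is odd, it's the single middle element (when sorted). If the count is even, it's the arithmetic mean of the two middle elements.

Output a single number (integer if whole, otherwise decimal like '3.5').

Answer: 26

Derivation:
Step 1: insert 40 -> lo=[40] (size 1, max 40) hi=[] (size 0) -> median=40
Step 2: insert 42 -> lo=[40] (size 1, max 40) hi=[42] (size 1, min 42) -> median=41
Step 3: insert 43 -> lo=[40, 42] (size 2, max 42) hi=[43] (size 1, min 43) -> median=42
Step 4: insert 5 -> lo=[5, 40] (size 2, max 40) hi=[42, 43] (size 2, min 42) -> median=41
Step 5: insert 11 -> lo=[5, 11, 40] (size 3, max 40) hi=[42, 43] (size 2, min 42) -> median=40
Step 6: insert 43 -> lo=[5, 11, 40] (size 3, max 40) hi=[42, 43, 43] (size 3, min 42) -> median=41
Step 7: insert 26 -> lo=[5, 11, 26, 40] (size 4, max 40) hi=[42, 43, 43] (size 3, min 42) -> median=40
Step 8: insert 20 -> lo=[5, 11, 20, 26] (size 4, max 26) hi=[40, 42, 43, 43] (size 4, min 40) -> median=33
Step 9: insert 26 -> lo=[5, 11, 20, 26, 26] (size 5, max 26) hi=[40, 42, 43, 43] (size 4, min 40) -> median=26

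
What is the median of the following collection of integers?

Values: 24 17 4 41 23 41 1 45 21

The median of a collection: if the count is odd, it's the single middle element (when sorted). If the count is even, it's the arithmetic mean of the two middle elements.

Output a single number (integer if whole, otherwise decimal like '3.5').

Step 1: insert 24 -> lo=[24] (size 1, max 24) hi=[] (size 0) -> median=24
Step 2: insert 17 -> lo=[17] (size 1, max 17) hi=[24] (size 1, min 24) -> median=20.5
Step 3: insert 4 -> lo=[4, 17] (size 2, max 17) hi=[24] (size 1, min 24) -> median=17
Step 4: insert 41 -> lo=[4, 17] (size 2, max 17) hi=[24, 41] (size 2, min 24) -> median=20.5
Step 5: insert 23 -> lo=[4, 17, 23] (size 3, max 23) hi=[24, 41] (size 2, min 24) -> median=23
Step 6: insert 41 -> lo=[4, 17, 23] (size 3, max 23) hi=[24, 41, 41] (size 3, min 24) -> median=23.5
Step 7: insert 1 -> lo=[1, 4, 17, 23] (size 4, max 23) hi=[24, 41, 41] (size 3, min 24) -> median=23
Step 8: insert 45 -> lo=[1, 4, 17, 23] (size 4, max 23) hi=[24, 41, 41, 45] (size 4, min 24) -> median=23.5
Step 9: insert 21 -> lo=[1, 4, 17, 21, 23] (size 5, max 23) hi=[24, 41, 41, 45] (size 4, min 24) -> median=23

Answer: 23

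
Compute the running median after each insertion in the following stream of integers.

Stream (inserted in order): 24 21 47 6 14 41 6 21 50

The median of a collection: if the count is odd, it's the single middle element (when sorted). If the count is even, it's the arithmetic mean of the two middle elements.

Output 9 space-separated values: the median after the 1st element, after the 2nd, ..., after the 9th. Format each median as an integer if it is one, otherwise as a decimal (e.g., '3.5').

Step 1: insert 24 -> lo=[24] (size 1, max 24) hi=[] (size 0) -> median=24
Step 2: insert 21 -> lo=[21] (size 1, max 21) hi=[24] (size 1, min 24) -> median=22.5
Step 3: insert 47 -> lo=[21, 24] (size 2, max 24) hi=[47] (size 1, min 47) -> median=24
Step 4: insert 6 -> lo=[6, 21] (size 2, max 21) hi=[24, 47] (size 2, min 24) -> median=22.5
Step 5: insert 14 -> lo=[6, 14, 21] (size 3, max 21) hi=[24, 47] (size 2, min 24) -> median=21
Step 6: insert 41 -> lo=[6, 14, 21] (size 3, max 21) hi=[24, 41, 47] (size 3, min 24) -> median=22.5
Step 7: insert 6 -> lo=[6, 6, 14, 21] (size 4, max 21) hi=[24, 41, 47] (size 3, min 24) -> median=21
Step 8: insert 21 -> lo=[6, 6, 14, 21] (size 4, max 21) hi=[21, 24, 41, 47] (size 4, min 21) -> median=21
Step 9: insert 50 -> lo=[6, 6, 14, 21, 21] (size 5, max 21) hi=[24, 41, 47, 50] (size 4, min 24) -> median=21

Answer: 24 22.5 24 22.5 21 22.5 21 21 21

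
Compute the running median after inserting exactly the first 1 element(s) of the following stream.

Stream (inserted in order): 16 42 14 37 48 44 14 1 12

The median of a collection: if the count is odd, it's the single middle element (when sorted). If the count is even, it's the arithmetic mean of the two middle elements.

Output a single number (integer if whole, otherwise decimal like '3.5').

Step 1: insert 16 -> lo=[16] (size 1, max 16) hi=[] (size 0) -> median=16

Answer: 16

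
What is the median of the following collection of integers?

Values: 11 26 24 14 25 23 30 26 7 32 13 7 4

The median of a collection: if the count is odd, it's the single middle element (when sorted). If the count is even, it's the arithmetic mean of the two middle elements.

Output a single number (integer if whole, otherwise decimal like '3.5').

Step 1: insert 11 -> lo=[11] (size 1, max 11) hi=[] (size 0) -> median=11
Step 2: insert 26 -> lo=[11] (size 1, max 11) hi=[26] (size 1, min 26) -> median=18.5
Step 3: insert 24 -> lo=[11, 24] (size 2, max 24) hi=[26] (size 1, min 26) -> median=24
Step 4: insert 14 -> lo=[11, 14] (size 2, max 14) hi=[24, 26] (size 2, min 24) -> median=19
Step 5: insert 25 -> lo=[11, 14, 24] (size 3, max 24) hi=[25, 26] (size 2, min 25) -> median=24
Step 6: insert 23 -> lo=[11, 14, 23] (size 3, max 23) hi=[24, 25, 26] (size 3, min 24) -> median=23.5
Step 7: insert 30 -> lo=[11, 14, 23, 24] (size 4, max 24) hi=[25, 26, 30] (size 3, min 25) -> median=24
Step 8: insert 26 -> lo=[11, 14, 23, 24] (size 4, max 24) hi=[25, 26, 26, 30] (size 4, min 25) -> median=24.5
Step 9: insert 7 -> lo=[7, 11, 14, 23, 24] (size 5, max 24) hi=[25, 26, 26, 30] (size 4, min 25) -> median=24
Step 10: insert 32 -> lo=[7, 11, 14, 23, 24] (size 5, max 24) hi=[25, 26, 26, 30, 32] (size 5, min 25) -> median=24.5
Step 11: insert 13 -> lo=[7, 11, 13, 14, 23, 24] (size 6, max 24) hi=[25, 26, 26, 30, 32] (size 5, min 25) -> median=24
Step 12: insert 7 -> lo=[7, 7, 11, 13, 14, 23] (size 6, max 23) hi=[24, 25, 26, 26, 30, 32] (size 6, min 24) -> median=23.5
Step 13: insert 4 -> lo=[4, 7, 7, 11, 13, 14, 23] (size 7, max 23) hi=[24, 25, 26, 26, 30, 32] (size 6, min 24) -> median=23

Answer: 23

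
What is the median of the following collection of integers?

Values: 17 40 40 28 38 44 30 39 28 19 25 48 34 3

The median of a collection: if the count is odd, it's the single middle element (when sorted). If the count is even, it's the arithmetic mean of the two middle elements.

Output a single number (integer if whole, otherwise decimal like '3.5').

Answer: 32

Derivation:
Step 1: insert 17 -> lo=[17] (size 1, max 17) hi=[] (size 0) -> median=17
Step 2: insert 40 -> lo=[17] (size 1, max 17) hi=[40] (size 1, min 40) -> median=28.5
Step 3: insert 40 -> lo=[17, 40] (size 2, max 40) hi=[40] (size 1, min 40) -> median=40
Step 4: insert 28 -> lo=[17, 28] (size 2, max 28) hi=[40, 40] (size 2, min 40) -> median=34
Step 5: insert 38 -> lo=[17, 28, 38] (size 3, max 38) hi=[40, 40] (size 2, min 40) -> median=38
Step 6: insert 44 -> lo=[17, 28, 38] (size 3, max 38) hi=[40, 40, 44] (size 3, min 40) -> median=39
Step 7: insert 30 -> lo=[17, 28, 30, 38] (size 4, max 38) hi=[40, 40, 44] (size 3, min 40) -> median=38
Step 8: insert 39 -> lo=[17, 28, 30, 38] (size 4, max 38) hi=[39, 40, 40, 44] (size 4, min 39) -> median=38.5
Step 9: insert 28 -> lo=[17, 28, 28, 30, 38] (size 5, max 38) hi=[39, 40, 40, 44] (size 4, min 39) -> median=38
Step 10: insert 19 -> lo=[17, 19, 28, 28, 30] (size 5, max 30) hi=[38, 39, 40, 40, 44] (size 5, min 38) -> median=34
Step 11: insert 25 -> lo=[17, 19, 25, 28, 28, 30] (size 6, max 30) hi=[38, 39, 40, 40, 44] (size 5, min 38) -> median=30
Step 12: insert 48 -> lo=[17, 19, 25, 28, 28, 30] (size 6, max 30) hi=[38, 39, 40, 40, 44, 48] (size 6, min 38) -> median=34
Step 13: insert 34 -> lo=[17, 19, 25, 28, 28, 30, 34] (size 7, max 34) hi=[38, 39, 40, 40, 44, 48] (size 6, min 38) -> median=34
Step 14: insert 3 -> lo=[3, 17, 19, 25, 28, 28, 30] (size 7, max 30) hi=[34, 38, 39, 40, 40, 44, 48] (size 7, min 34) -> median=32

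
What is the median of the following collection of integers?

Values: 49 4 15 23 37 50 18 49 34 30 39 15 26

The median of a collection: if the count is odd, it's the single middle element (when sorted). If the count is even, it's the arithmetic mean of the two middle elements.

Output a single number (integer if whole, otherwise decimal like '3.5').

Answer: 30

Derivation:
Step 1: insert 49 -> lo=[49] (size 1, max 49) hi=[] (size 0) -> median=49
Step 2: insert 4 -> lo=[4] (size 1, max 4) hi=[49] (size 1, min 49) -> median=26.5
Step 3: insert 15 -> lo=[4, 15] (size 2, max 15) hi=[49] (size 1, min 49) -> median=15
Step 4: insert 23 -> lo=[4, 15] (size 2, max 15) hi=[23, 49] (size 2, min 23) -> median=19
Step 5: insert 37 -> lo=[4, 15, 23] (size 3, max 23) hi=[37, 49] (size 2, min 37) -> median=23
Step 6: insert 50 -> lo=[4, 15, 23] (size 3, max 23) hi=[37, 49, 50] (size 3, min 37) -> median=30
Step 7: insert 18 -> lo=[4, 15, 18, 23] (size 4, max 23) hi=[37, 49, 50] (size 3, min 37) -> median=23
Step 8: insert 49 -> lo=[4, 15, 18, 23] (size 4, max 23) hi=[37, 49, 49, 50] (size 4, min 37) -> median=30
Step 9: insert 34 -> lo=[4, 15, 18, 23, 34] (size 5, max 34) hi=[37, 49, 49, 50] (size 4, min 37) -> median=34
Step 10: insert 30 -> lo=[4, 15, 18, 23, 30] (size 5, max 30) hi=[34, 37, 49, 49, 50] (size 5, min 34) -> median=32
Step 11: insert 39 -> lo=[4, 15, 18, 23, 30, 34] (size 6, max 34) hi=[37, 39, 49, 49, 50] (size 5, min 37) -> median=34
Step 12: insert 15 -> lo=[4, 15, 15, 18, 23, 30] (size 6, max 30) hi=[34, 37, 39, 49, 49, 50] (size 6, min 34) -> median=32
Step 13: insert 26 -> lo=[4, 15, 15, 18, 23, 26, 30] (size 7, max 30) hi=[34, 37, 39, 49, 49, 50] (size 6, min 34) -> median=30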